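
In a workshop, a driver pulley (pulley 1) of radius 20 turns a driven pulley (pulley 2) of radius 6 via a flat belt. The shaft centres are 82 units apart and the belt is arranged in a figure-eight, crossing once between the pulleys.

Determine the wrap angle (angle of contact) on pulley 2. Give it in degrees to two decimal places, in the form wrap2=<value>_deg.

crossed belt: β = asin((r1+r2)/C) = asin(26/82) = 18.4860°
wrap1 = wrap2 = π + 2β = 216.9720°

wrap2=216.97_deg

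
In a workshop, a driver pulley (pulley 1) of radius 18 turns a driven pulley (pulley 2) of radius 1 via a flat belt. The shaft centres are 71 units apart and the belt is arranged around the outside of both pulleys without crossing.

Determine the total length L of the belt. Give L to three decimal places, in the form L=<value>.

L=205.780

open belt: β = asin((r2−r1)/C) = asin(-17/71) = -13.8533°
wrap1 = π − 2β = 207.7066°
wrap2 = π + 2β = 152.2934°
tangent length = C·cosβ = 68.9348
L = r1·wrap1 + r2·wrap2 + 2·C·cosβ = 18·3.6252 + 1·2.6580 + 2·68.9348 = 205.7805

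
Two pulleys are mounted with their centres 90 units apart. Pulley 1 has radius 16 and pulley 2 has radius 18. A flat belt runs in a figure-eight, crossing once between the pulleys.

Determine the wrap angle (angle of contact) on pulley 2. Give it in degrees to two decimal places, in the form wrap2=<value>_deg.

wrap2=224.39_deg

crossed belt: β = asin((r1+r2)/C) = asin(34/90) = 22.1961°
wrap1 = wrap2 = π + 2β = 224.3922°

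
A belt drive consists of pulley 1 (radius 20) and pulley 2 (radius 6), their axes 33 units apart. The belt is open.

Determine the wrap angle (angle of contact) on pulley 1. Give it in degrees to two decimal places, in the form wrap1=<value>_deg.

open belt: β = asin((r2−r1)/C) = asin(-14/33) = -25.1027°
wrap1 = π − 2β = 230.2054°
wrap2 = π + 2β = 129.7946°

wrap1=230.21_deg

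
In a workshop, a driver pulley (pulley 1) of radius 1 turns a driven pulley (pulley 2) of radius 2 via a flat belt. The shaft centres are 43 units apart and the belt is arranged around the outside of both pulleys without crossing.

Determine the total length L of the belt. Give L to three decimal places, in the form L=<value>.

L=95.448

open belt: β = asin((r2−r1)/C) = asin(1/43) = 1.3326°
wrap1 = π − 2β = 177.3348°
wrap2 = π + 2β = 182.6652°
tangent length = C·cosβ = 42.9884
L = r1·wrap1 + r2·wrap2 + 2·C·cosβ = 1·3.0951 + 2·3.1881 + 2·42.9884 = 95.4480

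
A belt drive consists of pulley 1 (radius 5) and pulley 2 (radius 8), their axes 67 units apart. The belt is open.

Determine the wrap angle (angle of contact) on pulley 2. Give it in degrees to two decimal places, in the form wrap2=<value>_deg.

wrap2=185.13_deg

open belt: β = asin((r2−r1)/C) = asin(3/67) = 2.5663°
wrap1 = π − 2β = 174.8673°
wrap2 = π + 2β = 185.1327°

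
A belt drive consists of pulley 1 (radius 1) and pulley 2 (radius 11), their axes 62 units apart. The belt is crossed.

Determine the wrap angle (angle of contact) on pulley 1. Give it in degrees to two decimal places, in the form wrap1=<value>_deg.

wrap1=202.32_deg

crossed belt: β = asin((r1+r2)/C) = asin(12/62) = 11.1599°
wrap1 = wrap2 = π + 2β = 202.3199°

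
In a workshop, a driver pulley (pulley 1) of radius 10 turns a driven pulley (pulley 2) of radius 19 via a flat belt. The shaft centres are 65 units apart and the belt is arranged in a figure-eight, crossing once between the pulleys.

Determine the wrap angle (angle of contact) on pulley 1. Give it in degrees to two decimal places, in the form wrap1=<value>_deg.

crossed belt: β = asin((r1+r2)/C) = asin(29/65) = 26.4972°
wrap1 = wrap2 = π + 2β = 232.9944°

wrap1=232.99_deg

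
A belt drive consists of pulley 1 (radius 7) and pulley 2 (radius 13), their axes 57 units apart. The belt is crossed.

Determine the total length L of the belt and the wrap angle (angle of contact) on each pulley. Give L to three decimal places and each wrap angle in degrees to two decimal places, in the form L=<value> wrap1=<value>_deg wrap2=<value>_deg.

crossed belt: β = asin((r1+r2)/C) = asin(20/57) = 20.5410°
wrap1 = wrap2 = π + 2β = 221.0820°
tangent length = C·cosβ = 53.3760
L = (r1+r2)·wrap + 2·C·cosβ = 20·3.8586 + 2·53.3760 = 183.9242

L=183.924 wrap1=221.08_deg wrap2=221.08_deg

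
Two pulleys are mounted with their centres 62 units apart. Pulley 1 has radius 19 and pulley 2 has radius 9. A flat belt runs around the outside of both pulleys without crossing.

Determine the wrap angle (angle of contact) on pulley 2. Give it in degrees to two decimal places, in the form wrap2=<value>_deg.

open belt: β = asin((r2−r1)/C) = asin(-10/62) = -9.2818°
wrap1 = π − 2β = 198.5636°
wrap2 = π + 2β = 161.4364°

wrap2=161.44_deg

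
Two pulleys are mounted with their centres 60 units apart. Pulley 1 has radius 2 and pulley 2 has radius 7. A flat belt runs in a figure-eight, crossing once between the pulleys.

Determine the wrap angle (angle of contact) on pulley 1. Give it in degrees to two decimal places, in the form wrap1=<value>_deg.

crossed belt: β = asin((r1+r2)/C) = asin(9/60) = 8.6269°
wrap1 = wrap2 = π + 2β = 197.2539°

wrap1=197.25_deg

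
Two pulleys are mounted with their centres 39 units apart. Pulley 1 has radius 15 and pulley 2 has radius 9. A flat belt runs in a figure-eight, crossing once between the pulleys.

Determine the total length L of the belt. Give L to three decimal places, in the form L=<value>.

L=168.698

crossed belt: β = asin((r1+r2)/C) = asin(24/39) = 37.9799°
wrap1 = wrap2 = π + 2β = 255.9597°
tangent length = C·cosβ = 30.7409
L = (r1+r2)·wrap + 2·C·cosβ = 24·4.4673 + 2·30.7409 = 168.6979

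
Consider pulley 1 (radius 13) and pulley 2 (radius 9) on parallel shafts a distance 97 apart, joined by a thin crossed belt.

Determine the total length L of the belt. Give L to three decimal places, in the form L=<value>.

L=268.126

crossed belt: β = asin((r1+r2)/C) = asin(22/97) = 13.1090°
wrap1 = wrap2 = π + 2β = 206.2180°
tangent length = C·cosβ = 94.4722
L = (r1+r2)·wrap + 2·C·cosβ = 22·3.5992 + 2·94.4722 = 268.1265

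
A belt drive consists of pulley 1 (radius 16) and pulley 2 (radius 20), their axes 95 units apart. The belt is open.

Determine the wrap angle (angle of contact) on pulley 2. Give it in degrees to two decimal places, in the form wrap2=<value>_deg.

open belt: β = asin((r2−r1)/C) = asin(4/95) = 2.4132°
wrap1 = π − 2β = 175.1737°
wrap2 = π + 2β = 184.8263°

wrap2=184.83_deg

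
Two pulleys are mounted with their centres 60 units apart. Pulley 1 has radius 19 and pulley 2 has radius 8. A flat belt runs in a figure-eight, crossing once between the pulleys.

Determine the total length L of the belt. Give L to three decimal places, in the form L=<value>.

L=217.192

crossed belt: β = asin((r1+r2)/C) = asin(27/60) = 26.7437°
wrap1 = wrap2 = π + 2β = 233.4874°
tangent length = C·cosβ = 53.5817
L = (r1+r2)·wrap + 2·C·cosβ = 27·4.0751 + 2·53.5817 = 217.1918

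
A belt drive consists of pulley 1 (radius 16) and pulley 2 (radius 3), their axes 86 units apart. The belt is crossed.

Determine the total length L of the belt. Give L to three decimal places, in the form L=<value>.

crossed belt: β = asin((r1+r2)/C) = asin(19/86) = 12.7637°
wrap1 = wrap2 = π + 2β = 205.5274°
tangent length = C·cosβ = 83.8749
L = (r1+r2)·wrap + 2·C·cosβ = 19·3.5871 + 2·83.8749 = 235.9053

L=235.905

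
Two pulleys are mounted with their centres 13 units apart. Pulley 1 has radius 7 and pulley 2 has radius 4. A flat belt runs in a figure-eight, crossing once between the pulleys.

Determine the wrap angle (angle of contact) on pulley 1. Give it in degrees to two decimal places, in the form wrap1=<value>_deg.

crossed belt: β = asin((r1+r2)/C) = asin(11/13) = 57.7958°
wrap1 = wrap2 = π + 2β = 295.5915°

wrap1=295.59_deg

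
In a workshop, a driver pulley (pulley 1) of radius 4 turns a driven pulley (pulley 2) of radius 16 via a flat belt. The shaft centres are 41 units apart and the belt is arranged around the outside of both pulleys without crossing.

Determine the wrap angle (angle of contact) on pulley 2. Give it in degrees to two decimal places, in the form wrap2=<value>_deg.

wrap2=214.04_deg

open belt: β = asin((r2−r1)/C) = asin(12/41) = 17.0186°
wrap1 = π − 2β = 145.9627°
wrap2 = π + 2β = 214.0373°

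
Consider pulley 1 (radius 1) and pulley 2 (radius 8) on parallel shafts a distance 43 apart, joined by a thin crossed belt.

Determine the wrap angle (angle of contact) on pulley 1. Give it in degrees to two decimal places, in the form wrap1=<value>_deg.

wrap1=204.16_deg

crossed belt: β = asin((r1+r2)/C) = asin(9/43) = 12.0815°
wrap1 = wrap2 = π + 2β = 204.1629°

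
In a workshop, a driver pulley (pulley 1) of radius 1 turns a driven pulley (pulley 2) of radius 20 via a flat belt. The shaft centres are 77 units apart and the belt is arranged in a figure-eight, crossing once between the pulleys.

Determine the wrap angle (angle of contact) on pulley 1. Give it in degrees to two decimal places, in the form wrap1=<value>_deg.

crossed belt: β = asin((r1+r2)/C) = asin(21/77) = 15.8266°
wrap1 = wrap2 = π + 2β = 211.6532°

wrap1=211.65_deg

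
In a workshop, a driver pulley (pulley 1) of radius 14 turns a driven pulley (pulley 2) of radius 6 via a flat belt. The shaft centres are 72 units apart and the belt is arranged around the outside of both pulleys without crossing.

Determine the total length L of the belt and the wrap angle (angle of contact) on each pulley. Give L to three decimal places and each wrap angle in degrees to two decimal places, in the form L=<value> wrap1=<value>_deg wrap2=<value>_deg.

open belt: β = asin((r2−r1)/C) = asin(-8/72) = -6.3794°
wrap1 = π − 2β = 192.7587°
wrap2 = π + 2β = 167.2413°
tangent length = C·cosβ = 71.5542
L = r1·wrap1 + r2·wrap2 + 2·C·cosβ = 14·3.3643 + 6·2.9189 + 2·71.5542 = 207.7217

L=207.722 wrap1=192.76_deg wrap2=167.24_deg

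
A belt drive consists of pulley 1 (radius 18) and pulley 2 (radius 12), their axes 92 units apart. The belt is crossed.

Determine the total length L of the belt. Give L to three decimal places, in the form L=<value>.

crossed belt: β = asin((r1+r2)/C) = asin(30/92) = 19.0314°
wrap1 = wrap2 = π + 2β = 218.0629°
tangent length = C·cosβ = 86.9713
L = (r1+r2)·wrap + 2·C·cosβ = 30·3.8059 + 2·86.9713 = 288.1200

L=288.120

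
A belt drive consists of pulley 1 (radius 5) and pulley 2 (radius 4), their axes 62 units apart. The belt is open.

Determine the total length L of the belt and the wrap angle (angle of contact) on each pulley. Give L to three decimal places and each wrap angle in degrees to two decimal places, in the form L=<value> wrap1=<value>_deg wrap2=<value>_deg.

L=152.290 wrap1=181.85_deg wrap2=178.15_deg

open belt: β = asin((r2−r1)/C) = asin(-1/62) = -0.9242°
wrap1 = π − 2β = 181.8483°
wrap2 = π + 2β = 178.1517°
tangent length = C·cosβ = 61.9919
L = r1·wrap1 + r2·wrap2 + 2·C·cosβ = 5·3.1739 + 4·3.1093 + 2·61.9919 = 152.2905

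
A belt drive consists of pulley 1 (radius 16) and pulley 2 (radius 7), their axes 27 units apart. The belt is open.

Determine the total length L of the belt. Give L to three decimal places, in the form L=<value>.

L=129.285

open belt: β = asin((r2−r1)/C) = asin(-9/27) = -19.4712°
wrap1 = π − 2β = 218.9424°
wrap2 = π + 2β = 141.0576°
tangent length = C·cosβ = 25.4558
L = r1·wrap1 + r2·wrap2 + 2·C·cosβ = 16·3.8213 + 7·2.4619 + 2·25.4558 = 129.2854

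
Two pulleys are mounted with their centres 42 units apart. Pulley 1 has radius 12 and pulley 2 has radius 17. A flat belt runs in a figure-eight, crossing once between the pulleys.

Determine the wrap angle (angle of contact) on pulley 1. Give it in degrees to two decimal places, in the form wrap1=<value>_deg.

crossed belt: β = asin((r1+r2)/C) = asin(29/42) = 43.6678°
wrap1 = wrap2 = π + 2β = 267.3356°

wrap1=267.34_deg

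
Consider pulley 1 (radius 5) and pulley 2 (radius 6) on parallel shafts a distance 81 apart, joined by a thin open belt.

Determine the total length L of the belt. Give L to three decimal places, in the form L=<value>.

L=196.570

open belt: β = asin((r2−r1)/C) = asin(1/81) = 0.7074°
wrap1 = π − 2β = 178.5853°
wrap2 = π + 2β = 181.4147°
tangent length = C·cosβ = 80.9938
L = r1·wrap1 + r2·wrap2 + 2·C·cosβ = 5·3.1169 + 6·3.1663 + 2·80.9938 = 196.5699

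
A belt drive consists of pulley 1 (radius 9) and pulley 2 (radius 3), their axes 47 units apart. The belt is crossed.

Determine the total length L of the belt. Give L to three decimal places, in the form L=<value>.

L=134.780

crossed belt: β = asin((r1+r2)/C) = asin(12/47) = 14.7925°
wrap1 = wrap2 = π + 2β = 209.5850°
tangent length = C·cosβ = 45.4423
L = (r1+r2)·wrap + 2·C·cosβ = 12·3.6579 + 2·45.4423 = 134.7799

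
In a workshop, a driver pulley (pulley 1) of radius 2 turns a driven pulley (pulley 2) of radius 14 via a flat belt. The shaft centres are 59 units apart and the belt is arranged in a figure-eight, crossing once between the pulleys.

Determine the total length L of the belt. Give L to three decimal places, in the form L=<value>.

L=172.632

crossed belt: β = asin((r1+r2)/C) = asin(16/59) = 15.7349°
wrap1 = wrap2 = π + 2β = 211.4698°
tangent length = C·cosβ = 56.7891
L = (r1+r2)·wrap + 2·C·cosβ = 16·3.6908 + 2·56.7891 = 172.6317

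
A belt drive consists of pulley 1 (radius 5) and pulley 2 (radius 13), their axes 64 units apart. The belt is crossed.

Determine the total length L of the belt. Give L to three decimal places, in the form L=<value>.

L=189.645

crossed belt: β = asin((r1+r2)/C) = asin(18/64) = 16.3348°
wrap1 = wrap2 = π + 2β = 212.6696°
tangent length = C·cosβ = 61.4166
L = (r1+r2)·wrap + 2·C·cosβ = 18·3.7118 + 2·61.4166 = 189.6454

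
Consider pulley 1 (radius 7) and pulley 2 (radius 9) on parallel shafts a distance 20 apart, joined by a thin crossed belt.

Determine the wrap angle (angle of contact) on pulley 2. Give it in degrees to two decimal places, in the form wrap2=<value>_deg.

wrap2=286.26_deg

crossed belt: β = asin((r1+r2)/C) = asin(16/20) = 53.1301°
wrap1 = wrap2 = π + 2β = 286.2602°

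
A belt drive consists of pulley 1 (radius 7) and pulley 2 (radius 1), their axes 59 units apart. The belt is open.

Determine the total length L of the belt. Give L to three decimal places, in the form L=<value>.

open belt: β = asin((r2−r1)/C) = asin(-6/59) = -5.8368°
wrap1 = π − 2β = 191.6736°
wrap2 = π + 2β = 168.3264°
tangent length = C·cosβ = 58.6941
L = r1·wrap1 + r2·wrap2 + 2·C·cosβ = 7·3.3453 + 1·2.9379 + 2·58.6941 = 143.7434

L=143.743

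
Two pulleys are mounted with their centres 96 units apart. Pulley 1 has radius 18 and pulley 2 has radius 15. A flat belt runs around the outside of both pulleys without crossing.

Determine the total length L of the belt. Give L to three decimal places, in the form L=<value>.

open belt: β = asin((r2−r1)/C) = asin(-3/96) = -1.7908°
wrap1 = π − 2β = 183.5816°
wrap2 = π + 2β = 176.4184°
tangent length = C·cosβ = 95.9531
L = r1·wrap1 + r2·wrap2 + 2·C·cosβ = 18·3.2041 + 15·3.0791 + 2·95.9531 = 295.7663

L=295.766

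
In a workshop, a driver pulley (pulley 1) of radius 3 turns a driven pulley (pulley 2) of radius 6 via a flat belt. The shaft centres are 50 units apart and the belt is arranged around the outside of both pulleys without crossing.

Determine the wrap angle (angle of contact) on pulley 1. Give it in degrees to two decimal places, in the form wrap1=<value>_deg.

wrap1=173.12_deg

open belt: β = asin((r2−r1)/C) = asin(3/50) = 3.4398°
wrap1 = π − 2β = 173.1204°
wrap2 = π + 2β = 186.8796°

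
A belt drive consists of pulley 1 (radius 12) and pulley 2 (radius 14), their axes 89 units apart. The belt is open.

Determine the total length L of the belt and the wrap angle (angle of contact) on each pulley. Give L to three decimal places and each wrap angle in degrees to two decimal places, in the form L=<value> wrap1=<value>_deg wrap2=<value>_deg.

open belt: β = asin((r2−r1)/C) = asin(2/89) = 1.2877°
wrap1 = π − 2β = 177.4247°
wrap2 = π + 2β = 182.5753°
tangent length = C·cosβ = 88.9775
L = r1·wrap1 + r2·wrap2 + 2·C·cosβ = 12·3.0966 + 14·3.1865 + 2·88.9775 = 259.7264

L=259.726 wrap1=177.42_deg wrap2=182.58_deg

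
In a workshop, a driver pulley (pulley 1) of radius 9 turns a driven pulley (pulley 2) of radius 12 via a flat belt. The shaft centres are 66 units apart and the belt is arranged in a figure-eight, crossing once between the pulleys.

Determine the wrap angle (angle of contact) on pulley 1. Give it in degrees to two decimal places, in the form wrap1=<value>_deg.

crossed belt: β = asin((r1+r2)/C) = asin(21/66) = 18.5530°
wrap1 = wrap2 = π + 2β = 217.1060°

wrap1=217.11_deg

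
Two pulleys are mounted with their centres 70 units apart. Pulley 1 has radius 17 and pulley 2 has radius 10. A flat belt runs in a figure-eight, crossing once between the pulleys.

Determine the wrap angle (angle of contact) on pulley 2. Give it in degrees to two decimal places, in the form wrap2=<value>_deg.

wrap2=225.38_deg

crossed belt: β = asin((r1+r2)/C) = asin(27/70) = 22.6881°
wrap1 = wrap2 = π + 2β = 225.3762°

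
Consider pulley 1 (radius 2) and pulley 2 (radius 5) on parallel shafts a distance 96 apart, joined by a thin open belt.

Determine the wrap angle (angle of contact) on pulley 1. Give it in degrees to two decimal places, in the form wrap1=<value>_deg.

open belt: β = asin((r2−r1)/C) = asin(3/96) = 1.7908°
wrap1 = π − 2β = 176.4184°
wrap2 = π + 2β = 183.5816°

wrap1=176.42_deg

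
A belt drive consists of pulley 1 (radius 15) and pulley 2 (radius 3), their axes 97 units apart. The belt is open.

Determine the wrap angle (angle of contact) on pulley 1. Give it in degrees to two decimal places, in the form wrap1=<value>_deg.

wrap1=194.21_deg

open belt: β = asin((r2−r1)/C) = asin(-12/97) = -7.1063°
wrap1 = π − 2β = 194.2127°
wrap2 = π + 2β = 165.7873°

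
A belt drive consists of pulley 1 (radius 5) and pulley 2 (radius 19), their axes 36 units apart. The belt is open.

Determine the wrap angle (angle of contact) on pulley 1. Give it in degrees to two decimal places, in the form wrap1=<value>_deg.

wrap1=134.23_deg

open belt: β = asin((r2−r1)/C) = asin(14/36) = 22.8854°
wrap1 = π − 2β = 134.2292°
wrap2 = π + 2β = 225.7708°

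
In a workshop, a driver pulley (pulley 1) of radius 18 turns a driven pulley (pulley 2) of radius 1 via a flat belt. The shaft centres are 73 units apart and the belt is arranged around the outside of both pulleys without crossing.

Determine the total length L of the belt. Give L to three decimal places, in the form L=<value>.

L=209.667

open belt: β = asin((r2−r1)/C) = asin(-17/73) = -13.4665°
wrap1 = π − 2β = 206.9330°
wrap2 = π + 2β = 153.0670°
tangent length = C·cosβ = 70.9930
L = r1·wrap1 + r2·wrap2 + 2·C·cosβ = 18·3.6117 + 1·2.6715 + 2·70.9930 = 209.6674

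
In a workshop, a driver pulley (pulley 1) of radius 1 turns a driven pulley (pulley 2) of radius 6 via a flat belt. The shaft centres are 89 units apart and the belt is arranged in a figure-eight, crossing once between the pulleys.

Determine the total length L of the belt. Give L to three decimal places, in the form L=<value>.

L=200.542

crossed belt: β = asin((r1+r2)/C) = asin(7/89) = 4.5111°
wrap1 = wrap2 = π + 2β = 189.0221°
tangent length = C·cosβ = 88.7243
L = (r1+r2)·wrap + 2·C·cosβ = 7·3.2991 + 2·88.7243 = 200.5420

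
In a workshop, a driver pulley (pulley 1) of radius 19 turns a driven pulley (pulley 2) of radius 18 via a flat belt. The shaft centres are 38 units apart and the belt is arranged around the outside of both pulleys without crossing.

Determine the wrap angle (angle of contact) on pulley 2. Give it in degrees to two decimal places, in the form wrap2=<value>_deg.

open belt: β = asin((r2−r1)/C) = asin(-1/38) = -1.5080°
wrap1 = π − 2β = 183.0159°
wrap2 = π + 2β = 176.9841°

wrap2=176.98_deg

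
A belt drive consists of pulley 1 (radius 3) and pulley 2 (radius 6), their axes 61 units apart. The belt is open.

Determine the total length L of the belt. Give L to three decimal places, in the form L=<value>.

open belt: β = asin((r2−r1)/C) = asin(3/61) = 2.8190°
wrap1 = π − 2β = 174.3621°
wrap2 = π + 2β = 185.6379°
tangent length = C·cosβ = 60.9262
L = r1·wrap1 + r2·wrap2 + 2·C·cosβ = 3·3.0432 + 6·3.2400 + 2·60.9262 = 150.4219

L=150.422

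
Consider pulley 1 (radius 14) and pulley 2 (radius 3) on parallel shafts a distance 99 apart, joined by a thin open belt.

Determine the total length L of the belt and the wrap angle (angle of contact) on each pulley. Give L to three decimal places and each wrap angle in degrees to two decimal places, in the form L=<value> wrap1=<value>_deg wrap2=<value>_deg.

open belt: β = asin((r2−r1)/C) = asin(-11/99) = -6.3794°
wrap1 = π − 2β = 192.7587°
wrap2 = π + 2β = 167.2413°
tangent length = C·cosβ = 98.3870
L = r1·wrap1 + r2·wrap2 + 2·C·cosβ = 14·3.3643 + 3·2.9189 + 2·98.3870 = 252.6306

L=252.631 wrap1=192.76_deg wrap2=167.24_deg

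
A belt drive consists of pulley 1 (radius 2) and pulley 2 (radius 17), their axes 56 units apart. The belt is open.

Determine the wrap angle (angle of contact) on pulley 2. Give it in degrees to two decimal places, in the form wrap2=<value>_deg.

open belt: β = asin((r2−r1)/C) = asin(15/56) = 15.5368°
wrap1 = π − 2β = 148.9264°
wrap2 = π + 2β = 211.0736°

wrap2=211.07_deg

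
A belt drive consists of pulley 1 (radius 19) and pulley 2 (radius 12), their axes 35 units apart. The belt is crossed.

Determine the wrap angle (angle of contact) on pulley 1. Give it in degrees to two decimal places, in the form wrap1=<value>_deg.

wrap1=304.68_deg

crossed belt: β = asin((r1+r2)/C) = asin(31/35) = 62.3396°
wrap1 = wrap2 = π + 2β = 304.6791°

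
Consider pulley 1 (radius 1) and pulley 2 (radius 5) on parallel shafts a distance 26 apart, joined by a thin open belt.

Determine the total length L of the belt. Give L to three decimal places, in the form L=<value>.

L=71.466

open belt: β = asin((r2−r1)/C) = asin(4/26) = 8.8499°
wrap1 = π − 2β = 162.3002°
wrap2 = π + 2β = 197.6998°
tangent length = C·cosβ = 25.6905
L = r1·wrap1 + r2·wrap2 + 2·C·cosβ = 1·2.8327 + 5·3.4505 + 2·25.6905 = 71.4662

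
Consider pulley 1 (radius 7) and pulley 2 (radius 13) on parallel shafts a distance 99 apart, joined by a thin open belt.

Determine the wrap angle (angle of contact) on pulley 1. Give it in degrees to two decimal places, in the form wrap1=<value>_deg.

open belt: β = asin((r2−r1)/C) = asin(6/99) = 3.4746°
wrap1 = π − 2β = 173.0508°
wrap2 = π + 2β = 186.9492°

wrap1=173.05_deg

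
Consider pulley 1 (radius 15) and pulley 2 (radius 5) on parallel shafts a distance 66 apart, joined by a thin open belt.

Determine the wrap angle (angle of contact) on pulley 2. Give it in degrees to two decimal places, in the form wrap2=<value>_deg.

wrap2=162.57_deg

open belt: β = asin((r2−r1)/C) = asin(-10/66) = -8.7147°
wrap1 = π − 2β = 197.4295°
wrap2 = π + 2β = 162.5705°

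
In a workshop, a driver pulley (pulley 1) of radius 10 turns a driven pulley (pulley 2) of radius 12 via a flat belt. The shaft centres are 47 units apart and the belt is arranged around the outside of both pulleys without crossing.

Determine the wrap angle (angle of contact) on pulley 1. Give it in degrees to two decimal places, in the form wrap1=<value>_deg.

wrap1=175.12_deg

open belt: β = asin((r2−r1)/C) = asin(2/47) = 2.4389°
wrap1 = π − 2β = 175.1223°
wrap2 = π + 2β = 184.8777°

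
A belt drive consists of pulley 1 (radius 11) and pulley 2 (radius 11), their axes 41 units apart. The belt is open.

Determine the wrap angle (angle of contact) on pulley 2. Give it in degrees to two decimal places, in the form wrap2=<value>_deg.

wrap2=180.00_deg

open belt: β = asin((r2−r1)/C) = asin(0/41) = 0.0000°
wrap1 = π − 2β = 180.0000°
wrap2 = π + 2β = 180.0000°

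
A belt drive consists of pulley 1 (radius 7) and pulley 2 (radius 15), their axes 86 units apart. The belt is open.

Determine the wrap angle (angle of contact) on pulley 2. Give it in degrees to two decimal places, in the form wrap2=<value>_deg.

open belt: β = asin((r2−r1)/C) = asin(8/86) = 5.3376°
wrap1 = π − 2β = 169.3249°
wrap2 = π + 2β = 190.6751°

wrap2=190.68_deg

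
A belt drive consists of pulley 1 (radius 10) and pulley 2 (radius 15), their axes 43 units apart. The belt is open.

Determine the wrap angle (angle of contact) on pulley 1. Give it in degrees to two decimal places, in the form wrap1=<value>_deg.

open belt: β = asin((r2−r1)/C) = asin(5/43) = 6.6774°
wrap1 = π − 2β = 166.6452°
wrap2 = π + 2β = 193.3548°

wrap1=166.65_deg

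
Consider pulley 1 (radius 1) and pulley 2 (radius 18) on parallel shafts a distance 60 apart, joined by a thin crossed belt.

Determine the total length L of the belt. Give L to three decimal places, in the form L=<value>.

L=185.759

crossed belt: β = asin((r1+r2)/C) = asin(19/60) = 18.4615°
wrap1 = wrap2 = π + 2β = 216.9229°
tangent length = C·cosβ = 56.9122
L = (r1+r2)·wrap + 2·C·cosβ = 19·3.7860 + 2·56.9122 = 185.7588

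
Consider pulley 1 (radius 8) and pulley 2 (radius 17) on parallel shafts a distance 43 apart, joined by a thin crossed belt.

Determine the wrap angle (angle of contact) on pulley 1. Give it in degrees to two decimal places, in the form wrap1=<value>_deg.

wrap1=251.10_deg

crossed belt: β = asin((r1+r2)/C) = asin(25/43) = 35.5487°
wrap1 = wrap2 = π + 2β = 251.0975°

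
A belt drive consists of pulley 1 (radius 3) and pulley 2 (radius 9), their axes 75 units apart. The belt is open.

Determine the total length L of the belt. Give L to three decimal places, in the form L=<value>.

open belt: β = asin((r2−r1)/C) = asin(6/75) = 4.5886°
wrap1 = π − 2β = 170.8229°
wrap2 = π + 2β = 189.1771°
tangent length = C·cosβ = 74.7596
L = r1·wrap1 + r2·wrap2 + 2·C·cosβ = 3·2.9814 + 9·3.3018 + 2·74.7596 = 188.1794

L=188.179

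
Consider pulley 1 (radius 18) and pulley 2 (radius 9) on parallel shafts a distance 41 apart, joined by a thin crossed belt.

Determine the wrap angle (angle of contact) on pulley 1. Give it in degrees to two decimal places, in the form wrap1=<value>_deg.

wrap1=262.38_deg

crossed belt: β = asin((r1+r2)/C) = asin(27/41) = 41.1884°
wrap1 = wrap2 = π + 2β = 262.3767°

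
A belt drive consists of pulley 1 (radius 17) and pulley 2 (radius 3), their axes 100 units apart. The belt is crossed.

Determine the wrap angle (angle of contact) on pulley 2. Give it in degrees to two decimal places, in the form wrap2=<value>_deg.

wrap2=203.07_deg

crossed belt: β = asin((r1+r2)/C) = asin(20/100) = 11.5370°
wrap1 = wrap2 = π + 2β = 203.0739°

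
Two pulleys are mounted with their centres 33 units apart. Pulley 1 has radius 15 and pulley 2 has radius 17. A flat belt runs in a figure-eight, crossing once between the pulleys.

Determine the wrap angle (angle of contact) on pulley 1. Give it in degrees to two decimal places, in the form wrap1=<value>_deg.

crossed belt: β = asin((r1+r2)/C) = asin(32/33) = 75.8589°
wrap1 = wrap2 = π + 2β = 331.7178°

wrap1=331.72_deg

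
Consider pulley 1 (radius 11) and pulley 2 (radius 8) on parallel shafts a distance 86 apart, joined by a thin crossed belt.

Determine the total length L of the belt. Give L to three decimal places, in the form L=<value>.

crossed belt: β = asin((r1+r2)/C) = asin(19/86) = 12.7637°
wrap1 = wrap2 = π + 2β = 205.5274°
tangent length = C·cosβ = 83.8749
L = (r1+r2)·wrap + 2·C·cosβ = 19·3.5871 + 2·83.8749 = 235.9053

L=235.905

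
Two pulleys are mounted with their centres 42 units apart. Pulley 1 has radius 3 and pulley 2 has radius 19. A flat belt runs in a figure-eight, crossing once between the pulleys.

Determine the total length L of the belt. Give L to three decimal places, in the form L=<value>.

crossed belt: β = asin((r1+r2)/C) = asin(22/42) = 31.5881°
wrap1 = wrap2 = π + 2β = 243.1763°
tangent length = C·cosβ = 35.7771
L = (r1+r2)·wrap + 2·C·cosβ = 22·4.2442 + 2·35.7771 = 164.9272

L=164.927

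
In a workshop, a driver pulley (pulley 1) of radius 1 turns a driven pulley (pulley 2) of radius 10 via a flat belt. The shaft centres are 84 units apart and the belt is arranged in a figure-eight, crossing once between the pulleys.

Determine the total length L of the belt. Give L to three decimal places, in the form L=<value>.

L=204.000

crossed belt: β = asin((r1+r2)/C) = asin(11/84) = 7.5246°
wrap1 = wrap2 = π + 2β = 195.0493°
tangent length = C·cosβ = 83.2766
L = (r1+r2)·wrap + 2·C·cosβ = 11·3.4043 + 2·83.2766 = 204.0001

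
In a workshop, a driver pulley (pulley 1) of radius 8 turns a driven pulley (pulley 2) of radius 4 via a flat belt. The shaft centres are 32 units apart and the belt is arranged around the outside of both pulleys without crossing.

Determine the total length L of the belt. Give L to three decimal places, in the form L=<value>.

open belt: β = asin((r2−r1)/C) = asin(-4/32) = -7.1808°
wrap1 = π − 2β = 194.3615°
wrap2 = π + 2β = 165.6385°
tangent length = C·cosβ = 31.7490
L = r1·wrap1 + r2·wrap2 + 2·C·cosβ = 8·3.3922 + 4·2.8909 + 2·31.7490 = 102.1998

L=102.200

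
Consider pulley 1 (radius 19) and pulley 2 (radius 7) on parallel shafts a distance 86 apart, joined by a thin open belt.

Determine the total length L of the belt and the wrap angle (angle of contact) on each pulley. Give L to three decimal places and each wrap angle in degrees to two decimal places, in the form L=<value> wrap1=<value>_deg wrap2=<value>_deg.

L=255.359 wrap1=196.04_deg wrap2=163.96_deg

open belt: β = asin((r2−r1)/C) = asin(-12/86) = -8.0209°
wrap1 = π − 2β = 196.0419°
wrap2 = π + 2β = 163.9581°
tangent length = C·cosβ = 85.1587
L = r1·wrap1 + r2·wrap2 + 2·C·cosβ = 19·3.4216 + 7·2.8616 + 2·85.1587 = 255.3586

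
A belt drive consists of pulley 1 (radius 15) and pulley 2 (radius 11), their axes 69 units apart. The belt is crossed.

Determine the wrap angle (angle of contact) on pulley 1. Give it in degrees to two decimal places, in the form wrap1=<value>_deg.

wrap1=224.27_deg

crossed belt: β = asin((r1+r2)/C) = asin(26/69) = 22.1363°
wrap1 = wrap2 = π + 2β = 224.2726°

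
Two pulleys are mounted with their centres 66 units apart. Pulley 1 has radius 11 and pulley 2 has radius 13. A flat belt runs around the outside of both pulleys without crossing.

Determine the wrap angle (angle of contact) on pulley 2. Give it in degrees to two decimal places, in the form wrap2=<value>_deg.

wrap2=183.47_deg

open belt: β = asin((r2−r1)/C) = asin(2/66) = 1.7365°
wrap1 = π − 2β = 176.5270°
wrap2 = π + 2β = 183.4730°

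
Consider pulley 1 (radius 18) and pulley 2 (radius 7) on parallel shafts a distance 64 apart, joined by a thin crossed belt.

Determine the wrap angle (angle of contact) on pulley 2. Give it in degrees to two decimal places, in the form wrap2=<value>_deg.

wrap2=225.99_deg

crossed belt: β = asin((r1+r2)/C) = asin(25/64) = 22.9934°
wrap1 = wrap2 = π + 2β = 225.9868°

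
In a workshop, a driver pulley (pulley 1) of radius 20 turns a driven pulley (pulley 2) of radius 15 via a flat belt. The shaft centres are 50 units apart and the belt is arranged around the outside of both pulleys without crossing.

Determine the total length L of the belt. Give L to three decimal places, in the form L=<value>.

open belt: β = asin((r2−r1)/C) = asin(-5/50) = -5.7392°
wrap1 = π − 2β = 191.4783°
wrap2 = π + 2β = 168.5217°
tangent length = C·cosβ = 49.7494
L = r1·wrap1 + r2·wrap2 + 2·C·cosβ = 20·3.3419 + 15·2.9413 + 2·49.7494 = 210.4562

L=210.456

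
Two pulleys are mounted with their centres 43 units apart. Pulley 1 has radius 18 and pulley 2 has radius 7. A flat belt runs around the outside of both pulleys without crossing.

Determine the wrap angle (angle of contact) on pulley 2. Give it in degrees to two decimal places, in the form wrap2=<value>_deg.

wrap2=150.36_deg

open belt: β = asin((r2−r1)/C) = asin(-11/43) = -14.8218°
wrap1 = π − 2β = 209.6436°
wrap2 = π + 2β = 150.3564°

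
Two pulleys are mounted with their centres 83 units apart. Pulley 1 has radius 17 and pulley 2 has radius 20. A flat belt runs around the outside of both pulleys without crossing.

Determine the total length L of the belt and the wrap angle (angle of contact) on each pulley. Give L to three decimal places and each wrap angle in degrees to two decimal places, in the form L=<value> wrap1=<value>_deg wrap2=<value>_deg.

L=282.347 wrap1=175.86_deg wrap2=184.14_deg

open belt: β = asin((r2−r1)/C) = asin(3/83) = 2.0714°
wrap1 = π − 2β = 175.8572°
wrap2 = π + 2β = 184.1428°
tangent length = C·cosβ = 82.9458
L = r1·wrap1 + r2·wrap2 + 2·C·cosβ = 17·3.0693 + 20·3.2139 + 2·82.9458 = 282.3474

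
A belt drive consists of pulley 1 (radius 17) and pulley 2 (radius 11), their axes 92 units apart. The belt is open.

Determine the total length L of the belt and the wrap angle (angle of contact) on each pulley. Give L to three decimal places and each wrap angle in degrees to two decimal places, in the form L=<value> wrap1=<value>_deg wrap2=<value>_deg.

L=272.356 wrap1=187.48_deg wrap2=172.52_deg

open belt: β = asin((r2−r1)/C) = asin(-6/92) = -3.7393°
wrap1 = π − 2β = 187.4787°
wrap2 = π + 2β = 172.5213°
tangent length = C·cosβ = 91.8041
L = r1·wrap1 + r2·wrap2 + 2·C·cosβ = 17·3.2721 + 11·3.0111 + 2·91.8041 = 272.3560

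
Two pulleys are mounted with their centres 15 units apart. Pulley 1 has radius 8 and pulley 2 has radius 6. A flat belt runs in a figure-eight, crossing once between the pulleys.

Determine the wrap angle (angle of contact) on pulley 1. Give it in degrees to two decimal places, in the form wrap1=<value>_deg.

wrap1=317.92_deg

crossed belt: β = asin((r1+r2)/C) = asin(14/15) = 68.9605°
wrap1 = wrap2 = π + 2β = 317.9211°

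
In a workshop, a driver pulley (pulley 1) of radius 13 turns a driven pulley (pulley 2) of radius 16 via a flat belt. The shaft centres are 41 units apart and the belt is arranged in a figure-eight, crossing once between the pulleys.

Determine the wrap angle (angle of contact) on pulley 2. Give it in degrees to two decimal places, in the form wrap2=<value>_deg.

crossed belt: β = asin((r1+r2)/C) = asin(29/41) = 45.0170°
wrap1 = wrap2 = π + 2β = 270.0341°

wrap2=270.03_deg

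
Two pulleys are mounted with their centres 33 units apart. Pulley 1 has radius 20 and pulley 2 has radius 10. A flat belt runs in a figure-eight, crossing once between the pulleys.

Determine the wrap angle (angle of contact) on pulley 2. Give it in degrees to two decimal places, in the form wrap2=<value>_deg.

wrap2=310.76_deg

crossed belt: β = asin((r1+r2)/C) = asin(30/33) = 65.3800°
wrap1 = wrap2 = π + 2β = 310.7600°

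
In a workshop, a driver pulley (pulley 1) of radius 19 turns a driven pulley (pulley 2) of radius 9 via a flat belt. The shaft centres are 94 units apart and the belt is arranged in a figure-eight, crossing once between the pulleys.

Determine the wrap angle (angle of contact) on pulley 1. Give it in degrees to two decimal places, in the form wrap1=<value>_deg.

crossed belt: β = asin((r1+r2)/C) = asin(28/94) = 17.3299°
wrap1 = wrap2 = π + 2β = 214.6597°

wrap1=214.66_deg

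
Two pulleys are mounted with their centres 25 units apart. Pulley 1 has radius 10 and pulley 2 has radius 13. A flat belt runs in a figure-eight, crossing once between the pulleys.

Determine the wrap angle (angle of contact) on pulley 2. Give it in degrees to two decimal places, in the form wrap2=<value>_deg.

crossed belt: β = asin((r1+r2)/C) = asin(23/25) = 66.9261°
wrap1 = wrap2 = π + 2β = 313.8522°

wrap2=313.85_deg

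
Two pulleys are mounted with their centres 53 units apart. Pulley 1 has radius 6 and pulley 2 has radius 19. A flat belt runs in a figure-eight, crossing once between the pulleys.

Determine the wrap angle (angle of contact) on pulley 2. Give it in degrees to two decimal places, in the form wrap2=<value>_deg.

wrap2=236.29_deg

crossed belt: β = asin((r1+r2)/C) = asin(25/53) = 28.1446°
wrap1 = wrap2 = π + 2β = 236.2892°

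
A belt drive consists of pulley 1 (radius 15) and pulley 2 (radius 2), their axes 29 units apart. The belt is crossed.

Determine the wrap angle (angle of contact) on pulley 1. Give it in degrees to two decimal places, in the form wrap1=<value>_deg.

wrap1=251.78_deg

crossed belt: β = asin((r1+r2)/C) = asin(17/29) = 35.8883°
wrap1 = wrap2 = π + 2β = 251.7766°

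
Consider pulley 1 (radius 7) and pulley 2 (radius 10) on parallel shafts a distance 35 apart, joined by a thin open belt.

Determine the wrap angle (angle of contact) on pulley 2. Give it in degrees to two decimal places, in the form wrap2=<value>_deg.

open belt: β = asin((r2−r1)/C) = asin(3/35) = 4.9171°
wrap1 = π − 2β = 170.1658°
wrap2 = π + 2β = 189.8342°

wrap2=189.83_deg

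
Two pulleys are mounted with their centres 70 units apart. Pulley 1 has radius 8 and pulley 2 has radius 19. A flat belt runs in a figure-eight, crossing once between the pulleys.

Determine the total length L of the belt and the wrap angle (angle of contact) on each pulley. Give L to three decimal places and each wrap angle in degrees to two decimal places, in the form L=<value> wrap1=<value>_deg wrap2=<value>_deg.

L=235.373 wrap1=225.38_deg wrap2=225.38_deg

crossed belt: β = asin((r1+r2)/C) = asin(27/70) = 22.6881°
wrap1 = wrap2 = π + 2β = 225.3762°
tangent length = C·cosβ = 64.5833
L = (r1+r2)·wrap + 2·C·cosβ = 27·3.9336 + 2·64.5833 = 235.3726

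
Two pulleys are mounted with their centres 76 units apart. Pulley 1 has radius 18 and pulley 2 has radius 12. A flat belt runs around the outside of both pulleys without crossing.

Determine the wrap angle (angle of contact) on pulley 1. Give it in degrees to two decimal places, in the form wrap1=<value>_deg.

wrap1=189.06_deg

open belt: β = asin((r2−r1)/C) = asin(-6/76) = -4.5281°
wrap1 = π − 2β = 189.0561°
wrap2 = π + 2β = 170.9439°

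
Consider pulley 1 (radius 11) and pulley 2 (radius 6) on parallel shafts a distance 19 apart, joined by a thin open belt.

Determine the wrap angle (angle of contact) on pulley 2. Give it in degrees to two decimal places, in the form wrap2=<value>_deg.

open belt: β = asin((r2−r1)/C) = asin(-5/19) = -15.2575°
wrap1 = π − 2β = 210.5150°
wrap2 = π + 2β = 149.4850°

wrap2=149.48_deg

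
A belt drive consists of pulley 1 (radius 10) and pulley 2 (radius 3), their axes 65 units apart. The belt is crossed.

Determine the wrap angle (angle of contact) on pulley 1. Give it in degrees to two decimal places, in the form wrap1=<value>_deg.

crossed belt: β = asin((r1+r2)/C) = asin(13/65) = 11.5370°
wrap1 = wrap2 = π + 2β = 203.0739°

wrap1=203.07_deg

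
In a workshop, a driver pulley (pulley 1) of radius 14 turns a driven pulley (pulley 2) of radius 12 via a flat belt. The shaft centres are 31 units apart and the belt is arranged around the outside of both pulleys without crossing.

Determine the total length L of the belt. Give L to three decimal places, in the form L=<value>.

L=143.810

open belt: β = asin((r2−r1)/C) = asin(-2/31) = -3.6991°
wrap1 = π − 2β = 187.3981°
wrap2 = π + 2β = 172.6019°
tangent length = C·cosβ = 30.9354
L = r1·wrap1 + r2·wrap2 + 2·C·cosβ = 14·3.2707 + 12·3.0125 + 2·30.9354 = 143.8105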